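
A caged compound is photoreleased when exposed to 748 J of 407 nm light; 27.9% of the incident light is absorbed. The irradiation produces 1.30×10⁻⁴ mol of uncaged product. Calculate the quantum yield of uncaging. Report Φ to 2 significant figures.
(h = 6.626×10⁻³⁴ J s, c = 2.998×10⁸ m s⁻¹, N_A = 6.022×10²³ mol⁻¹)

Photon energy at 407 nm: hc/λ = (6.626×10⁻³⁴)(2.998×10⁸)/(407×10⁻⁹) = 4.881×10⁻¹⁹ J.
Photons incident: 748 / 4.881×10⁻¹⁹ = 1.532×10²¹, i.e. 1.532×10²¹/6.022×10²³ = 0.002544 mol.
Photons absorbed: 0.279 × 0.002544 = 7.098×10⁻⁴ mol.
Φ = 1.30×10⁻⁴ mol / 7.098×10⁻⁴ mol photons = 0.18.

Φ = 0.18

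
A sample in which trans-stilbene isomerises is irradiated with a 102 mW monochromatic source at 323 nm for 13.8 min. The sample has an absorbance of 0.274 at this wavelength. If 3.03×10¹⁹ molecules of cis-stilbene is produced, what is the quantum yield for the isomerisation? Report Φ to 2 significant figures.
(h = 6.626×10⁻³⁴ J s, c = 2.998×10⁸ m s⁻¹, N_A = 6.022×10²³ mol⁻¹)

Φ = 0.47

Product: 3.03×10¹⁹ / 6.022×10²³ = 5.032×10⁻⁵ mol.
Photon energy at 323 nm: hc/λ = (6.626×10⁻³⁴)(2.998×10⁸)/(323×10⁻⁹) = 6.150×10⁻¹⁹ J.
Energy delivered: (102 mW)(828 s) = 84.46 J.
Photons incident: 84.46 / 6.150×10⁻¹⁹ = 1.373×10²⁰, i.e. 1.373×10²⁰/6.022×10²³ = 2.280×10⁻⁴ mol.
Fraction absorbed: 1 − 10^(−0.274) = 0.4679.
Photons absorbed: 0.4679 × 2.280×10⁻⁴ = 1.067×10⁻⁴ mol.
Φ = 5.032×10⁻⁵ mol / 1.067×10⁻⁴ mol photons = 0.47.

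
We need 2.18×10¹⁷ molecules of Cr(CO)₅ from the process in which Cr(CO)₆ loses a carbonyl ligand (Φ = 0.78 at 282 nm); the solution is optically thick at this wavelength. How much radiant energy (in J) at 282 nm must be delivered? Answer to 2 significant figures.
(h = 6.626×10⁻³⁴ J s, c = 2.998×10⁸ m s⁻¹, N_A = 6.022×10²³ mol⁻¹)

Product: 2.18×10¹⁷ / 6.022×10²³ = 3.620×10⁻⁷ mol.
Photons that must be absorbed: 3.620×10⁻⁷ / 0.78 = 4.641×10⁻⁷ mol.
Photon energy: hc/λ = 7.044×10⁻¹⁹ J; per mole, 4.242×10⁵ J mol⁻¹.
Energy required: 4.641×10⁻⁷ × 4.242×10⁵ = 0.20 J.

0.20 J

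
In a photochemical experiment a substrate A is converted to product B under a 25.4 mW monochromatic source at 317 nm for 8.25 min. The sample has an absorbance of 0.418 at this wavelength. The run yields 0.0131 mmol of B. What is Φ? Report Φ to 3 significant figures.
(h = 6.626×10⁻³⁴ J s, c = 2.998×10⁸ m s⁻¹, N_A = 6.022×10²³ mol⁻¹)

Φ = 0.636

Product: 0.0131 mmol = 1.31×10⁻⁵ mol.
Photon energy at 317 nm: hc/λ = (6.626×10⁻³⁴)(2.998×10⁸)/(317×10⁻⁹) = 6.266×10⁻¹⁹ J.
Energy delivered: (25.4 mW)(495 s) = 12.57 J.
Photons incident: 12.57 / 6.266×10⁻¹⁹ = 2.006×10¹⁹, i.e. 2.006×10¹⁹/6.022×10²³ = 3.331×10⁻⁵ mol.
Fraction absorbed: 1 − 10^(−0.418) = 0.6181.
Photons absorbed: 0.6181 × 3.331×10⁻⁵ = 2.059×10⁻⁵ mol.
Φ = 1.31×10⁻⁵ mol / 2.059×10⁻⁵ mol photons = 0.636.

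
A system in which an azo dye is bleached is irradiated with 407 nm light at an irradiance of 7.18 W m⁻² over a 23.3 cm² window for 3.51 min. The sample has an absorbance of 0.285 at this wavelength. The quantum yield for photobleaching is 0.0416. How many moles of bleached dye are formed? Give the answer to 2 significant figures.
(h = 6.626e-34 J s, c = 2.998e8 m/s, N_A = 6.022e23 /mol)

Photon energy at 407 nm: hc/λ = (6.626e-34)(2.998e8)/(407e-9) = 4.881e-19 J.
Energy delivered: (7.18 W m⁻²)(23.3e-4 m²)(210.6 s) = 3.523 J.
Photons incident: 3.523 / 4.881e-19 = 7.218e18, i.e. 7.218e18/6.022e23 = 1.199e-5 mol.
Fraction absorbed: 1 − 10^(−0.285) = 0.4812.
Photons absorbed: 0.4812 × 1.199e-5 = 5.770e-6 mol.
Product: Φ × n_abs = 0.0416 × 5.770e-6 = 2.400e-7 mol.

2.4e-7 mol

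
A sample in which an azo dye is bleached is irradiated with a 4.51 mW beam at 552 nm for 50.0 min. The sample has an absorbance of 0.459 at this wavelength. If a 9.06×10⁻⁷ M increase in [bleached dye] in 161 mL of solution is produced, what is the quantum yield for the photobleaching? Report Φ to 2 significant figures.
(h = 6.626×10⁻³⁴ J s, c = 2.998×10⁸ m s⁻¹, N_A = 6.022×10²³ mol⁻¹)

Product: (9.06×10⁻⁷ M)(0.161 L) = 1.459×10⁻⁷ mol.
Photon energy at 552 nm: hc/λ = (6.626×10⁻³⁴)(2.998×10⁸)/(552×10⁻⁹) = 3.599×10⁻¹⁹ J.
Energy delivered: (4.51 mW)(3000 s) = 13.53 J.
Photons incident: 13.53 / 3.599×10⁻¹⁹ = 3.759×10¹⁹, i.e. 3.759×10¹⁹/6.022×10²³ = 6.242×10⁻⁵ mol.
Fraction absorbed: 1 − 10^(−0.459) = 0.6525.
Photons absorbed: 0.6525 × 6.242×10⁻⁵ = 4.073×10⁻⁵ mol.
Φ = 1.459×10⁻⁷ mol / 4.073×10⁻⁵ mol photons = 0.0036.

Φ = 0.0036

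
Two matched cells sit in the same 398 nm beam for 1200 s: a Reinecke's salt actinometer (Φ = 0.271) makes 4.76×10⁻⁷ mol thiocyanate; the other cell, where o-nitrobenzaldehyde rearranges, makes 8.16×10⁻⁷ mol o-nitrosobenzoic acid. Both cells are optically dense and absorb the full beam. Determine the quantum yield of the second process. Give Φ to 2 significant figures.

Φ = 0.46

Photons absorbed by the actinometer: 4.76×10⁻⁷ / 0.271 = 1.756×10⁻⁶ mol.
Φ(unknown) = 8.16×10⁻⁷ / 1.756×10⁻⁶ = 0.46.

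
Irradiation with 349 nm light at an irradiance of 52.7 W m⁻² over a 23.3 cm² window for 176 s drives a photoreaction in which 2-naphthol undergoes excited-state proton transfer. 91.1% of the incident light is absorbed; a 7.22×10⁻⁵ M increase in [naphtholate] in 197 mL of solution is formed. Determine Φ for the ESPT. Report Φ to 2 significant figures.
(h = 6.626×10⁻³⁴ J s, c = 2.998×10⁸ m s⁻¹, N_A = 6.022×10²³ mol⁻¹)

Φ = 0.25

Product: (7.22×10⁻⁵ M)(0.197 L) = 1.422×10⁻⁵ mol.
Photon energy at 349 nm: hc/λ = (6.626×10⁻³⁴)(2.998×10⁸)/(349×10⁻⁹) = 5.692×10⁻¹⁹ J.
Energy delivered: (52.7 W m⁻²)(23.3×10⁻⁴ m²)(176 s) = 21.61 J.
Photons incident: 21.61 / 5.692×10⁻¹⁹ = 3.797×10¹⁹, i.e. 3.797×10¹⁹/6.022×10²³ = 6.305×10⁻⁵ mol.
Photons absorbed: 0.911 × 6.305×10⁻⁵ = 5.744×10⁻⁵ mol.
Φ = 1.422×10⁻⁵ mol / 5.744×10⁻⁵ mol photons = 0.25.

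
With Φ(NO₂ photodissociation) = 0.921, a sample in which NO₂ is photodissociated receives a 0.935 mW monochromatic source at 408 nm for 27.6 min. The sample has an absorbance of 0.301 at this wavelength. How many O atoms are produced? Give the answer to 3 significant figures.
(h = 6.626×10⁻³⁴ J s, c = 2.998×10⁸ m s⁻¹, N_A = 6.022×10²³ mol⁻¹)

Photon energy at 408 nm: hc/λ = (6.626×10⁻³⁴)(2.998×10⁸)/(408×10⁻⁹) = 4.869×10⁻¹⁹ J.
Energy delivered: (0.935 mW)(1656 s) = 1.548 J.
Photons incident: 1.548 / 4.869×10⁻¹⁹ = 3.179×10¹⁸, i.e. 3.179×10¹⁸/6.022×10²³ = 5.279×10⁻⁶ mol.
Fraction absorbed: 1 − 10^(−0.301) = 0.5000.
Photons absorbed: 0.5000 × 5.279×10⁻⁶ = 2.640×10⁻⁶ mol.
Product: Φ × n_abs = 0.921 × 2.640×10⁻⁶ = 2.431×10⁻⁶ mol.
As a count: 2.431×10⁻⁶ × 6.022×10²³ = 1.46×10¹⁸.

1.46×10¹⁸ atoms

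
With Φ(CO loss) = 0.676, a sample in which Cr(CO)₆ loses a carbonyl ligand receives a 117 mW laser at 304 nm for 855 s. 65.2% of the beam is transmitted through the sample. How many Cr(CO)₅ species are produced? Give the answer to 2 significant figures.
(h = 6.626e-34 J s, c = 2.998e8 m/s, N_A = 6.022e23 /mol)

Photon energy at 304 nm: hc/λ = (6.626e-34)(2.998e8)/(304e-9) = 6.534e-19 J.
Energy delivered: (117 mW)(855 s) = 100.0 J.
Photons incident: 100.0 / 6.534e-19 = 1.530e20, i.e. 1.530e20/6.022e23 = 2.541e-4 mol.
Fraction absorbed: 1 − 65.2/100 = 0.3480.
Photons absorbed: 0.3480 × 2.541e-4 = 8.843e-5 mol.
Product: Φ × n_abs = 0.676 × 8.843e-5 = 5.978e-5 mol.
As a count: 5.978e-5 × 6.022e23 = 3.6e19.

3.6e19 species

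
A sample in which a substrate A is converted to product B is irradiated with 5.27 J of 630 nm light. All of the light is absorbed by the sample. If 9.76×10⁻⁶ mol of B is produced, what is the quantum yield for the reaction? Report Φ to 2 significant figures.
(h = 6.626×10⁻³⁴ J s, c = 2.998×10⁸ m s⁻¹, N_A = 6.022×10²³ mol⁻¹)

Φ = 0.35

Photon energy at 630 nm: hc/λ = (6.626×10⁻³⁴)(2.998×10⁸)/(630×10⁻⁹) = 3.153×10⁻¹⁹ J.
Photons incident: 5.27 / 3.153×10⁻¹⁹ = 1.671×10¹⁹, i.e. 1.671×10¹⁹/6.022×10²³ = 2.775×10⁻⁵ mol.
Φ = 9.76×10⁻⁶ mol / 2.775×10⁻⁵ mol photons = 0.35.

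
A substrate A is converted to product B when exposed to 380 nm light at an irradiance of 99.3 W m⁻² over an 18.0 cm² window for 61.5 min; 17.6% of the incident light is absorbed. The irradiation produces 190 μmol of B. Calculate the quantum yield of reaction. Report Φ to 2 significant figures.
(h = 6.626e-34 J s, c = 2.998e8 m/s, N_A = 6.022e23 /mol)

Product: 190 μmol = 1.90e-4 mol.
Photon energy at 380 nm: hc/λ = (6.626e-34)(2.998e8)/(380e-9) = 5.228e-19 J.
Energy delivered: (99.3 W m⁻²)(18.0e-4 m²)(3690 s) = 659.6 J.
Photons incident: 659.6 / 5.228e-19 = 1.262e21, i.e. 1.262e21/6.022e23 = 0.002096 mol.
Photons absorbed: 0.176 × 0.002096 = 3.689e-4 mol.
Φ = 1.90e-4 mol / 3.689e-4 mol photons = 0.52.

Φ = 0.52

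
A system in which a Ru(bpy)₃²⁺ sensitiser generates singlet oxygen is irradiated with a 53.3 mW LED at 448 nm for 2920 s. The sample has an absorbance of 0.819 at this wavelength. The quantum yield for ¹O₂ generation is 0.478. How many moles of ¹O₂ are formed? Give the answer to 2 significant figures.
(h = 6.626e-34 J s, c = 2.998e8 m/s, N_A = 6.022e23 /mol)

2.4e-4 mol

Photon energy at 448 nm: hc/λ = (6.626e-34)(2.998e8)/(448e-9) = 4.434e-19 J.
Energy delivered: (53.3 mW)(2920 s) = 155.6 J.
Photons incident: 155.6 / 4.434e-19 = 3.509e20, i.e. 3.509e20/6.022e23 = 5.827e-4 mol.
Fraction absorbed: 1 − 10^(−0.819) = 0.8483.
Photons absorbed: 0.8483 × 5.827e-4 = 4.943e-4 mol.
Product: Φ × n_abs = 0.478 × 4.943e-4 = 2.363e-4 mol.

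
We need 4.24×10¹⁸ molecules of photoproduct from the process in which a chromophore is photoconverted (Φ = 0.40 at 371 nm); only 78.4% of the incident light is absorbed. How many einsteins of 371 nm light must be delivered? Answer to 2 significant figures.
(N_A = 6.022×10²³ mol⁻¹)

Product: 4.24×10¹⁸ / 6.022×10²³ = 7.041×10⁻⁶ mol.
Photons that must be absorbed: 7.041×10⁻⁶ / 0.40 = 1.760×10⁻⁵ mol.
Incident photons needed: 1.760×10⁻⁵ / 0.784 = 2.245×10⁻⁵ mol.

2.2×10⁻⁵ einstein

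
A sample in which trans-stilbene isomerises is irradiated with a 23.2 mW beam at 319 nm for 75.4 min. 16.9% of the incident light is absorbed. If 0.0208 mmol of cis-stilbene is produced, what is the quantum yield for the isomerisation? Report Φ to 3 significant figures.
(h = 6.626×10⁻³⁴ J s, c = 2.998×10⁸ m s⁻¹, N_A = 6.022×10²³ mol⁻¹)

Product: 0.0208 mmol = 2.08×10⁻⁵ mol.
Photon energy at 319 nm: hc/λ = (6.626×10⁻³⁴)(2.998×10⁸)/(319×10⁻⁹) = 6.227×10⁻¹⁹ J.
Energy delivered: (23.2 mW)(4524 s) = 105.0 J.
Photons incident: 105.0 / 6.227×10⁻¹⁹ = 1.686×10²⁰, i.e. 1.686×10²⁰/6.022×10²³ = 2.800×10⁻⁴ mol.
Photons absorbed: 0.169 × 2.800×10⁻⁴ = 4.732×10⁻⁵ mol.
Φ = 2.08×10⁻⁵ mol / 4.732×10⁻⁵ mol photons = 0.440.

Φ = 0.440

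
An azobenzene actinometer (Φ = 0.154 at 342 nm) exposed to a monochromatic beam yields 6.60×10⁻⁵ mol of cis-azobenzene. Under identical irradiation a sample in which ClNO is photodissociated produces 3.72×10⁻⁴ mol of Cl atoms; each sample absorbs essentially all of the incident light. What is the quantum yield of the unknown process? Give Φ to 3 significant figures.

Photons absorbed by the actinometer: 6.60×10⁻⁵ / 0.154 = 4.286×10⁻⁴ mol.
Φ(unknown) = 3.72×10⁻⁴ / 4.286×10⁻⁴ = 0.868.

Φ = 0.868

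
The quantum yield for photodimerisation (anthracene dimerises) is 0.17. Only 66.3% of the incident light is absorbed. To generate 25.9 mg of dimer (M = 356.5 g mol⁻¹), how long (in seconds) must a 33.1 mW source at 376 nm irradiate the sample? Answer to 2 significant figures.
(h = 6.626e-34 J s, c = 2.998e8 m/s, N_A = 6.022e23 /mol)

Product: 25.9 mg / 356.5 g mol⁻¹ = 7.265e-5 mol.
Photons that must be absorbed: 7.265e-5 / 0.17 = 4.274e-4 mol.
Incident photons needed: 4.274e-4 / 0.663 = 6.446e-4 mol.
Photon energy: hc/λ = 5.283e-19 J; per mole, 3.181e5 J mol⁻¹.
Energy required: 6.446e-4 × 3.181e5 = 205.0 J.
Time: 205.0 J / 0.0331 W = 6200 s.

t ≈ 6200 s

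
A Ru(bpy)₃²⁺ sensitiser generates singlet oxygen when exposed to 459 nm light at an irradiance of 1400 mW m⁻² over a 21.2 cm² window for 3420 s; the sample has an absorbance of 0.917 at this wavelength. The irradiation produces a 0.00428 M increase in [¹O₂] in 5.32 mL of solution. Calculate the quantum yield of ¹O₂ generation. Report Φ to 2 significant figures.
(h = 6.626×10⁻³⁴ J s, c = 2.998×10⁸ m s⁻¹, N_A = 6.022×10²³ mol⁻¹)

Φ = 0.67

Product: (0.00428 M)(0.00532 L) = 2.277×10⁻⁵ mol.
Photon energy at 459 nm: hc/λ = (6.626×10⁻³⁴)(2.998×10⁸)/(459×10⁻⁹) = 4.328×10⁻¹⁹ J.
Energy delivered: (1400 mW m⁻²)(21.2×10⁻⁴ m²)(3420 s) = 10.15 J.
Photons incident: 10.15 / 4.328×10⁻¹⁹ = 2.345×10¹⁹, i.e. 2.345×10¹⁹/6.022×10²³ = 3.894×10⁻⁵ mol.
Fraction absorbed: 1 − 10^(−0.917) = 0.8789.
Photons absorbed: 0.8789 × 3.894×10⁻⁵ = 3.422×10⁻⁵ mol.
Φ = 2.277×10⁻⁵ mol / 3.422×10⁻⁵ mol photons = 0.67.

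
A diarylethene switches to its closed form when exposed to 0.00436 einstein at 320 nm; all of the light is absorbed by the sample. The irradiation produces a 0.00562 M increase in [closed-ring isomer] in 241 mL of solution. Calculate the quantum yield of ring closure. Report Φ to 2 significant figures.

Φ = 0.31

Product: (0.00562 M)(0.241 L) = 0.001354 mol.
Φ = 0.001354 mol / 0.00436 mol photons = 0.31.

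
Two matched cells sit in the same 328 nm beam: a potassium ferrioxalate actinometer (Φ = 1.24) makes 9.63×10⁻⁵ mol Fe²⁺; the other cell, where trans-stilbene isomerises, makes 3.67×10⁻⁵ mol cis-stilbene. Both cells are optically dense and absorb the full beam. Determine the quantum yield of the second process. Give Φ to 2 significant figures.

Φ = 0.47

Photons absorbed by the actinometer: 9.63×10⁻⁵ / 1.24 = 7.766×10⁻⁵ mol.
Φ(unknown) = 3.67×10⁻⁵ / 7.766×10⁻⁵ = 0.47.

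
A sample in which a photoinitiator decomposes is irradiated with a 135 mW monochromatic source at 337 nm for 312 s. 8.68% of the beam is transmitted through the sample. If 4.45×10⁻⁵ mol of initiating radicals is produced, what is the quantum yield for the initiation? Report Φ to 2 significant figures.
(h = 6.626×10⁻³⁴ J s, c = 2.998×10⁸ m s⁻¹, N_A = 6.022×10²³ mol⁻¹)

Φ = 0.41

Photon energy at 337 nm: hc/λ = (6.626×10⁻³⁴)(2.998×10⁸)/(337×10⁻⁹) = 5.895×10⁻¹⁹ J.
Energy delivered: (135 mW)(312 s) = 42.12 J.
Photons incident: 42.12 / 5.895×10⁻¹⁹ = 7.145×10¹⁹, i.e. 7.145×10¹⁹/6.022×10²³ = 1.186×10⁻⁴ mol.
Fraction absorbed: 1 − 8.68/100 = 0.9132.
Photons absorbed: 0.9132 × 1.186×10⁻⁴ = 1.083×10⁻⁴ mol.
Φ = 4.45×10⁻⁵ mol / 1.083×10⁻⁴ mol photons = 0.41.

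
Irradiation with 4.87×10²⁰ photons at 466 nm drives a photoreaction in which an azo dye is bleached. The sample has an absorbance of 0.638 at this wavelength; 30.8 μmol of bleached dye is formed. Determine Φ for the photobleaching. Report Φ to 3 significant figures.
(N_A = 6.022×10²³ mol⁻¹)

Product: 30.8 μmol = 3.08×10⁻⁵ mol.
Moles of photons: 4.87×10²⁰ / 6.022×10²³ = 8.087×10⁻⁴ mol.
Fraction absorbed: 1 − 10^(−0.638) = 0.7699.
Photons absorbed: 0.7699 × 8.087×10⁻⁴ = 6.226×10⁻⁴ mol.
Φ = 3.08×10⁻⁵ mol / 6.226×10⁻⁴ mol photons = 0.0495.

Φ = 0.0495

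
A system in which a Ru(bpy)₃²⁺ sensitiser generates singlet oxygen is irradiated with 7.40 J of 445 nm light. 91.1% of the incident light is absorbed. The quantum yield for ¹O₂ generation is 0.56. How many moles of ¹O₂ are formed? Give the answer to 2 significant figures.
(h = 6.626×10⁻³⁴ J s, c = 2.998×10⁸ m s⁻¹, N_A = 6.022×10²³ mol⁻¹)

Photon energy at 445 nm: hc/λ = (6.626×10⁻³⁴)(2.998×10⁸)/(445×10⁻⁹) = 4.464×10⁻¹⁹ J.
Photons incident: 7.40 / 4.464×10⁻¹⁹ = 1.658×10¹⁹, i.e. 1.658×10¹⁹/6.022×10²³ = 2.753×10⁻⁵ mol.
Photons absorbed: 0.911 × 2.753×10⁻⁵ = 2.508×10⁻⁵ mol.
Product: Φ × n_abs = 0.56 × 2.508×10⁻⁵ = 1.404×10⁻⁵ mol.

1.4×10⁻⁵ mol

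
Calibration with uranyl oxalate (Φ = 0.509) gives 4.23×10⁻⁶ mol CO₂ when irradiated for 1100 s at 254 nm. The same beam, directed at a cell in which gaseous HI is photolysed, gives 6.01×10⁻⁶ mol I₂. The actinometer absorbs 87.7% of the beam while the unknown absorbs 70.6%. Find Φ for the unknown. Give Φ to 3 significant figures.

Φ = 0.898

Photons absorbed by the actinometer: 4.23×10⁻⁶ / 0.509 = 8.310×10⁻⁶ mol.
Incident flux: 8.310×10⁻⁶ / 0.877 = 9.475×10⁻⁶ einstein.
Absorbed by unknown: 0.706 × 9.475×10⁻⁶ = 6.689×10⁻⁶ mol.
Φ(unknown) = 6.01×10⁻⁶ / 6.689×10⁻⁶ = 0.898.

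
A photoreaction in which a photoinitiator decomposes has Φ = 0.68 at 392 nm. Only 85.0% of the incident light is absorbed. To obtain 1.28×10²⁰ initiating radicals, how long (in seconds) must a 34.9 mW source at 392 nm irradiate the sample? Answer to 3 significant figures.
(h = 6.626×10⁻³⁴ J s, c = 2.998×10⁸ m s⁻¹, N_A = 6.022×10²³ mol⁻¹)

Product: 1.28×10²⁰ / 6.022×10²³ = 2.126×10⁻⁴ mol.
Photons that must be absorbed: 2.126×10⁻⁴ / 0.68 = 3.126×10⁻⁴ mol.
Incident photons needed: 3.126×10⁻⁴ / 0.850 = 3.678×10⁻⁴ mol.
Photon energy: hc/λ = 5.068×10⁻¹⁹ J; per mole, 3.052×10⁵ J mol⁻¹.
Energy required: 3.678×10⁻⁴ × 3.052×10⁵ = 112.3 J.
Time: 112.3 J / 0.0349 W = 3220 s.

t ≈ 3220 s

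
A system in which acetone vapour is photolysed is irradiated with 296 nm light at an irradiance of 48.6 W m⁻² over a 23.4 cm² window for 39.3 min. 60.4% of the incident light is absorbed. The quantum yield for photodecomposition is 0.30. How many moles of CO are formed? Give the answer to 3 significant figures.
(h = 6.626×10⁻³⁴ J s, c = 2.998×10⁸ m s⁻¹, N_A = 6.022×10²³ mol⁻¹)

Photon energy at 296 nm: hc/λ = (6.626×10⁻³⁴)(2.998×10⁸)/(296×10⁻⁹) = 6.711×10⁻¹⁹ J.
Energy delivered: (48.6 W m⁻²)(23.4×10⁻⁴ m²)(2358 s) = 268.2 J.
Photons incident: 268.2 / 6.711×10⁻¹⁹ = 3.996×10²⁰, i.e. 3.996×10²⁰/6.022×10²³ = 6.636×10⁻⁴ mol.
Photons absorbed: 0.604 × 6.636×10⁻⁴ = 4.008×10⁻⁴ mol.
Product: Φ × n_abs = 0.30 × 4.008×10⁻⁴ = 1.202×10⁻⁴ mol.

1.20×10⁻⁴ mol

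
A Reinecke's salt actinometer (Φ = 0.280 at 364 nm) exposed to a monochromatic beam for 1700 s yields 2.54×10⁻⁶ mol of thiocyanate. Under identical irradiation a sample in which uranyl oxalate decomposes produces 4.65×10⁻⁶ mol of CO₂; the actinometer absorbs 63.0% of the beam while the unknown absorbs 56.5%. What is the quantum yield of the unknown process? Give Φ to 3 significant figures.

Φ = 0.572

Photons absorbed by the actinometer: 2.54×10⁻⁶ / 0.280 = 9.071×10⁻⁶ mol.
Incident flux: 9.071×10⁻⁶ / 0.630 = 1.440×10⁻⁵ einstein.
Absorbed by unknown: 0.565 × 1.440×10⁻⁵ = 8.136×10⁻⁶ mol.
Φ(unknown) = 4.65×10⁻⁶ / 8.136×10⁻⁶ = 0.572.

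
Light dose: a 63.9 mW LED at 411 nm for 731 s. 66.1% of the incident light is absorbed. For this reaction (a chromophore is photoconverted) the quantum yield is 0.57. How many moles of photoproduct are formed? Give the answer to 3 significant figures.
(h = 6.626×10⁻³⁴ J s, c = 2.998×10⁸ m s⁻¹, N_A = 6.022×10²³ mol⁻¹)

6.05×10⁻⁵ mol

Photon energy at 411 nm: hc/λ = (6.626×10⁻³⁴)(2.998×10⁸)/(411×10⁻⁹) = 4.833×10⁻¹⁹ J.
Energy delivered: (63.9 mW)(731 s) = 46.71 J.
Photons incident: 46.71 / 4.833×10⁻¹⁹ = 9.665×10¹⁹, i.e. 9.665×10¹⁹/6.022×10²³ = 1.605×10⁻⁴ mol.
Photons absorbed: 0.661 × 1.605×10⁻⁴ = 1.061×10⁻⁴ mol.
Product: Φ × n_abs = 0.57 × 1.061×10⁻⁴ = 6.048×10⁻⁵ mol.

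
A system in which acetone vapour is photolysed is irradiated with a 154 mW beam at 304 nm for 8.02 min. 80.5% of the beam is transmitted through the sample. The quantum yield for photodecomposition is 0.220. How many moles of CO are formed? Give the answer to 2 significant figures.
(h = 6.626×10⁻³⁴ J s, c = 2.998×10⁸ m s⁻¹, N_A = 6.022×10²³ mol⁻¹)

8.1×10⁻⁶ mol

Photon energy at 304 nm: hc/λ = (6.626×10⁻³⁴)(2.998×10⁸)/(304×10⁻⁹) = 6.534×10⁻¹⁹ J.
Energy delivered: (154 mW)(481.2 s) = 74.10 J.
Photons incident: 74.10 / 6.534×10⁻¹⁹ = 1.134×10²⁰, i.e. 1.134×10²⁰/6.022×10²³ = 1.883×10⁻⁴ mol.
Fraction absorbed: 1 − 80.5/100 = 0.1950.
Photons absorbed: 0.1950 × 1.883×10⁻⁴ = 3.672×10⁻⁵ mol.
Product: Φ × n_abs = 0.220 × 3.672×10⁻⁵ = 8.078×10⁻⁶ mol.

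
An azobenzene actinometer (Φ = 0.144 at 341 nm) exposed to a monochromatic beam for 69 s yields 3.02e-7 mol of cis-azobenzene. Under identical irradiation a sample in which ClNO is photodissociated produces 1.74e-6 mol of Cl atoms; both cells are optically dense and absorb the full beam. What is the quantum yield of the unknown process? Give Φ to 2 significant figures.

Φ = 0.83

Photons absorbed by the actinometer: 3.02e-7 / 0.144 = 2.097e-6 mol.
Φ(unknown) = 1.74e-6 / 2.097e-6 = 0.83.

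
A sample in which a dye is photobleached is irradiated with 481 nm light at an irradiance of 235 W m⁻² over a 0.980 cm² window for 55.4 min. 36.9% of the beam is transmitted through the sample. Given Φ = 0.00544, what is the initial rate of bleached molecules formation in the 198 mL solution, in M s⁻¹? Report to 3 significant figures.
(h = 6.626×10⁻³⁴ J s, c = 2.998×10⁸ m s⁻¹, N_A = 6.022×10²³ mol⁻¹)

1.61×10⁻⁹ M s⁻¹

Photon energy at 481 nm: hc/λ = (6.626×10⁻³⁴)(2.998×10⁸)/(481×10⁻⁹) = 4.130×10⁻¹⁹ J.
Energy delivered: (235 W m⁻²)(0.980×10⁻⁴ m²)(3324 s) = 76.55 J.
Photons incident: 76.55 / 4.130×10⁻¹⁹ = 1.854×10²⁰, i.e. 1.854×10²⁰/6.022×10²³ = 3.079×10⁻⁴ mol.
Fraction absorbed: 1 − 36.9/100 = 0.6310.
Photons absorbed: 0.6310 × 3.079×10⁻⁴ = 1.943×10⁻⁴ mol.
Product formed: 0.00544 × 1.943×10⁻⁴ = 1.057×10⁻⁶ mol.
Rate: 1.057×10⁻⁶ mol / (3324 s × 0.198 L) = 1.61×10⁻⁹ M s⁻¹.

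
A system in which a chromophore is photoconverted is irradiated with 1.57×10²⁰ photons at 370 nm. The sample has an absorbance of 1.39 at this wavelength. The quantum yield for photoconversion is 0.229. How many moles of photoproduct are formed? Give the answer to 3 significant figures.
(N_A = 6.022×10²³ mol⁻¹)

Moles of photons: 1.57×10²⁰ / 6.022×10²³ = 2.607×10⁻⁴ mol.
Fraction absorbed: 1 − 10^(−1.39) = 0.9593.
Photons absorbed: 0.9593 × 2.607×10⁻⁴ = 2.501×10⁻⁴ mol.
Product: Φ × n_abs = 0.229 × 2.501×10⁻⁴ = 5.727×10⁻⁵ mol.

5.73×10⁻⁵ mol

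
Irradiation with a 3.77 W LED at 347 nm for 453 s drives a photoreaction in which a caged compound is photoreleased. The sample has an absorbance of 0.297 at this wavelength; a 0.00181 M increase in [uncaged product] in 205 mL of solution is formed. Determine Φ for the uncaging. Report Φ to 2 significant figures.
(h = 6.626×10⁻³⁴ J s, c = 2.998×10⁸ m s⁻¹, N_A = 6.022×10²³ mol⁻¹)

Φ = 0.15

Product: (0.00181 M)(0.205 L) = 3.711×10⁻⁴ mol.
Photon energy at 347 nm: hc/λ = (6.626×10⁻³⁴)(2.998×10⁸)/(347×10⁻⁹) = 5.725×10⁻¹⁹ J.
Energy delivered: (3.77 W)(453 s) = 1708 J.
Photons incident: 1708 / 5.725×10⁻¹⁹ = 2.983×10²¹, i.e. 2.983×10²¹/6.022×10²³ = 0.004954 mol.
Fraction absorbed: 1 − 10^(−0.297) = 0.4953.
Photons absorbed: 0.4953 × 0.004954 = 0.002454 mol.
Φ = 3.711×10⁻⁴ mol / 0.002454 mol photons = 0.15.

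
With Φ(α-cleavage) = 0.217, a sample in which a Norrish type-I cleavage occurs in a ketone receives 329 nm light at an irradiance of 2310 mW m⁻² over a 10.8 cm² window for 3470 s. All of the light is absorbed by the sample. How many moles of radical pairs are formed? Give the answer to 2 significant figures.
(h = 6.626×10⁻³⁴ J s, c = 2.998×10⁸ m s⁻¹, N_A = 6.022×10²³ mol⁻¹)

Photon energy at 329 nm: hc/λ = (6.626×10⁻³⁴)(2.998×10⁸)/(329×10⁻⁹) = 6.038×10⁻¹⁹ J.
Energy delivered: (2310 mW m⁻²)(10.8×10⁻⁴ m²)(3470 s) = 8.657 J.
Photons incident: 8.657 / 6.038×10⁻¹⁹ = 1.434×10¹⁹, i.e. 1.434×10¹⁹/6.022×10²³ = 2.381×10⁻⁵ mol.
Product: Φ × n_abs = 0.217 × 2.381×10⁻⁵ = 5.167×10⁻⁶ mol.

5.2×10⁻⁶ mol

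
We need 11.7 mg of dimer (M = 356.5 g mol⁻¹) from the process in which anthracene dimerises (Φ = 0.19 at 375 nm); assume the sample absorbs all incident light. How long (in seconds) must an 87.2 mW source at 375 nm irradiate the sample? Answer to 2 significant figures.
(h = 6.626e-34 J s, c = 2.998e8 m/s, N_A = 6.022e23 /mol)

Product: 11.7 mg / 356.5 g mol⁻¹ = 3.282e-5 mol.
Photons that must be absorbed: 3.282e-5 / 0.19 = 1.727e-4 mol.
Photon energy: hc/λ = 5.297e-19 J; per mole, 3.190e5 J mol⁻¹.
Energy required: 1.727e-4 × 3.190e5 = 55.09 J.
Time: 55.09 J / 0.0872 W = 630 s.

t ≈ 630 s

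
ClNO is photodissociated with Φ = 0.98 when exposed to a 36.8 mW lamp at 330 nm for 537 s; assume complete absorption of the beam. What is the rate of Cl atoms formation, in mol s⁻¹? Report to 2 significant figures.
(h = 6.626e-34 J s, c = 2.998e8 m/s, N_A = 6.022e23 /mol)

9.9e-8 mol s⁻¹

Photon energy at 330 nm: hc/λ = (6.626e-34)(2.998e8)/(330e-9) = 6.020e-19 J.
Energy delivered: (36.8 mW)(537 s) = 19.76 J.
Photons incident: 19.76 / 6.020e-19 = 3.282e19, i.e. 3.282e19/6.022e23 = 5.450e-5 mol.
Product formed: 0.98 × 5.450e-5 = 5.341e-5 mol.
Rate: 5.341e-5 / 537 s = 9.9e-8 mol s⁻¹.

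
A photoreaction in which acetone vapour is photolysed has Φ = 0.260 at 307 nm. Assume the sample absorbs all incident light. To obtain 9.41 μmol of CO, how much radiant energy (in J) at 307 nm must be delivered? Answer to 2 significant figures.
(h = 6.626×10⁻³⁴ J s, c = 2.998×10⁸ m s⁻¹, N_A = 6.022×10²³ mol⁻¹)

Product: 9.41 μmol = 9.41×10⁻⁶ mol.
Photons that must be absorbed: 9.41×10⁻⁶ / 0.260 = 3.619×10⁻⁵ mol.
Photon energy: hc/λ = 6.471×10⁻¹⁹ J; per mole, 3.897×10⁵ J mol⁻¹.
Energy required: 3.619×10⁻⁵ × 3.897×10⁵ = 14 J.

14 J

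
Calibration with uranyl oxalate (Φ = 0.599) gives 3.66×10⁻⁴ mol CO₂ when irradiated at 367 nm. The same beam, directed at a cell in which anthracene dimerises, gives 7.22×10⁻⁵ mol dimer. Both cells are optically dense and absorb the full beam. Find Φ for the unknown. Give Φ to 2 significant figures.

Photons absorbed by the actinometer: 3.66×10⁻⁴ / 0.599 = 6.110×10⁻⁴ mol.
Φ(unknown) = 7.22×10⁻⁵ / 6.110×10⁻⁴ = 0.12.

Φ = 0.12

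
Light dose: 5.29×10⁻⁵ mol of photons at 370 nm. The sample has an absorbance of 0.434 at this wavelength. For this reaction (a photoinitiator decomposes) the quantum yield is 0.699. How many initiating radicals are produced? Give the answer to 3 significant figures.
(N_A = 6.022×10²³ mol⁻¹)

Fraction absorbed: 1 − 10^(−0.434) = 0.6319.
Photons absorbed: 0.6319 × 5.29×10⁻⁵ = 3.343×10⁻⁵ mol.
Product: Φ × n_abs = 0.699 × 3.343×10⁻⁵ = 2.337×10⁻⁵ mol.
As a count: 2.337×10⁻⁵ × 6.022×10²³ = 1.41×10¹⁹.

1.41×10¹⁹ initiating radicals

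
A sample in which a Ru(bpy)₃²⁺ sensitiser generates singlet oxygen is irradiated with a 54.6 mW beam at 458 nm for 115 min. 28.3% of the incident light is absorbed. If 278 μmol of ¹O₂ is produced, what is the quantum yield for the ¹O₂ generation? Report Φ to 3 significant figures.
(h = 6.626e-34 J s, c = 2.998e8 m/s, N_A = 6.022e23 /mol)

Product: 278 μmol = 2.78e-4 mol.
Photon energy at 458 nm: hc/λ = (6.626e-34)(2.998e8)/(458e-9) = 4.337e-19 J.
Energy delivered: (54.6 mW)(6900 s) = 376.7 J.
Photons incident: 376.7 / 4.337e-19 = 8.686e20, i.e. 8.686e20/6.022e23 = 0.001442 mol.
Photons absorbed: 0.283 × 0.001442 = 4.081e-4 mol.
Φ = 2.78e-4 mol / 4.081e-4 mol photons = 0.681.

Φ = 0.681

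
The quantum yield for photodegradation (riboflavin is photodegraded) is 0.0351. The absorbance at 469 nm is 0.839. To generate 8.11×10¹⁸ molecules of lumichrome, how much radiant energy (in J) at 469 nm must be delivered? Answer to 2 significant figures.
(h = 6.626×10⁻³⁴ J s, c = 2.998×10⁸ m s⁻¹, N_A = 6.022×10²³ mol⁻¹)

Product: 8.11×10¹⁸ / 6.022×10²³ = 1.347×10⁻⁵ mol.
Photons that must be absorbed: 1.347×10⁻⁵ / 0.0351 = 3.838×10⁻⁴ mol.
Fraction absorbed: 1 − 10^(−0.839) = 0.8551.
Incident photons needed: 3.838×10⁻⁴ / 0.8551 = 4.488×10⁻⁴ mol.
Photon energy: hc/λ = 4.236×10⁻¹⁹ J; per mole, 2.551×10⁵ J mol⁻¹.
Energy required: 4.488×10⁻⁴ × 2.551×10⁵ = 110 J.

110 J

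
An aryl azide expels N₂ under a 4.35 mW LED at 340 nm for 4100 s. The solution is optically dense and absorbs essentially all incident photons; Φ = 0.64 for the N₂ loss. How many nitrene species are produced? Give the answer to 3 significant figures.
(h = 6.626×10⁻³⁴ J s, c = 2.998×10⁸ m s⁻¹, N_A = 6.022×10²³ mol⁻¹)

1.95×10¹⁹ species

Photon energy at 340 nm: hc/λ = (6.626×10⁻³⁴)(2.998×10⁸)/(340×10⁻⁹) = 5.843×10⁻¹⁹ J.
Energy delivered: (4.35 mW)(4100 s) = 17.83 J.
Photons incident: 17.83 / 5.843×10⁻¹⁹ = 3.052×10¹⁹, i.e. 3.052×10¹⁹/6.022×10²³ = 5.068×10⁻⁵ mol.
Product: Φ × n_abs = 0.64 × 5.068×10⁻⁵ = 3.244×10⁻⁵ mol.
As a count: 3.244×10⁻⁵ × 6.022×10²³ = 1.95×10¹⁹.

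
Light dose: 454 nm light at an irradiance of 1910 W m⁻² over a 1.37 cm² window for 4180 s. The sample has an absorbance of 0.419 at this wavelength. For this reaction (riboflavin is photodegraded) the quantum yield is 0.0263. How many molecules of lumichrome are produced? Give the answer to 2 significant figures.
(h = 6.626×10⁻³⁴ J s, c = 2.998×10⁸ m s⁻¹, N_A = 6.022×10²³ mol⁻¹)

4.1×10¹⁹ molecules

Photon energy at 454 nm: hc/λ = (6.626×10⁻³⁴)(2.998×10⁸)/(454×10⁻⁹) = 4.375×10⁻¹⁹ J.
Energy delivered: (1910 W m⁻²)(1.37×10⁻⁴ m²)(4180 s) = 1094 J.
Photons incident: 1094 / 4.375×10⁻¹⁹ = 2.501×10²¹, i.e. 2.501×10²¹/6.022×10²³ = 0.004153 mol.
Fraction absorbed: 1 − 10^(−0.419) = 0.6189.
Photons absorbed: 0.6189 × 0.004153 = 0.002570 mol.
Product: Φ × n_abs = 0.0263 × 0.002570 = 6.759×10⁻⁵ mol.
As a count: 6.759×10⁻⁵ × 6.022×10²³ = 4.1×10¹⁹.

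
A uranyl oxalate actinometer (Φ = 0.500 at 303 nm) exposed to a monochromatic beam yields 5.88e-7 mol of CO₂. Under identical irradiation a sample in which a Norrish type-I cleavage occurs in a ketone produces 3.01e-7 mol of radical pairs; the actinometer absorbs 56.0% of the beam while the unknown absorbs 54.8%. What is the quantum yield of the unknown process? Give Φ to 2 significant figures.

Photons absorbed by the actinometer: 5.88e-7 / 0.500 = 1.176e-6 mol.
Incident flux: 1.176e-6 / 0.560 = 2.100e-6 einstein.
Absorbed by unknown: 0.548 × 2.100e-6 = 1.151e-6 mol.
Φ(unknown) = 3.01e-7 / 1.151e-6 = 0.26.

Φ = 0.26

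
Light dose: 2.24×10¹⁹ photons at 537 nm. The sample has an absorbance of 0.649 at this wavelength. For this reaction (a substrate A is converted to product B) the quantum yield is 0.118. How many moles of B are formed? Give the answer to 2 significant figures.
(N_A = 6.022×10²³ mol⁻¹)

3.4×10⁻⁶ mol

Moles of photons: 2.24×10¹⁹ / 6.022×10²³ = 3.720×10⁻⁵ mol.
Fraction absorbed: 1 − 10^(−0.649) = 0.7756.
Photons absorbed: 0.7756 × 3.720×10⁻⁵ = 2.885×10⁻⁵ mol.
Product: Φ × n_abs = 0.118 × 2.885×10⁻⁵ = 3.404×10⁻⁶ mol.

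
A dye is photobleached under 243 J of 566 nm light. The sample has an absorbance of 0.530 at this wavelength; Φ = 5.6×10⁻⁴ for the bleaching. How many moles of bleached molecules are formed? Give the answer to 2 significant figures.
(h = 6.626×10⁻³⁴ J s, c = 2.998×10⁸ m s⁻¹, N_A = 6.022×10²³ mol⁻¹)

4.5×10⁻⁷ mol

Photon energy at 566 nm: hc/λ = (6.626×10⁻³⁴)(2.998×10⁸)/(566×10⁻⁹) = 3.510×10⁻¹⁹ J.
Photons incident: 243 / 3.510×10⁻¹⁹ = 6.923×10²⁰, i.e. 6.923×10²⁰/6.022×10²³ = 0.001150 mol.
Fraction absorbed: 1 − 10^(−0.530) = 0.7049.
Photons absorbed: 0.7049 × 0.001150 = 8.106×10⁻⁴ mol.
Product: Φ × n_abs = 5.6×10⁻⁴ × 8.106×10⁻⁴ = 4.539×10⁻⁷ mol.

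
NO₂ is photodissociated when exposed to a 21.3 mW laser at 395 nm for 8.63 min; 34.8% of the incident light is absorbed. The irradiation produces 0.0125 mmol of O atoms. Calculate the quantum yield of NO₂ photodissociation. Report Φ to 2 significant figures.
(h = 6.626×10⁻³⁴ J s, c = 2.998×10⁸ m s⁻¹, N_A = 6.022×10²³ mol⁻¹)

Φ = 0.99

Product: 0.0125 mmol = 1.25×10⁻⁵ mol.
Photon energy at 395 nm: hc/λ = (6.626×10⁻³⁴)(2.998×10⁸)/(395×10⁻⁹) = 5.029×10⁻¹⁹ J.
Energy delivered: (21.3 mW)(517.8 s) = 11.03 J.
Photons incident: 11.03 / 5.029×10⁻¹⁹ = 2.193×10¹⁹, i.e. 2.193×10¹⁹/6.022×10²³ = 3.642×10⁻⁵ mol.
Photons absorbed: 0.348 × 3.642×10⁻⁵ = 1.267×10⁻⁵ mol.
Φ = 1.25×10⁻⁵ mol / 1.267×10⁻⁵ mol photons = 0.99.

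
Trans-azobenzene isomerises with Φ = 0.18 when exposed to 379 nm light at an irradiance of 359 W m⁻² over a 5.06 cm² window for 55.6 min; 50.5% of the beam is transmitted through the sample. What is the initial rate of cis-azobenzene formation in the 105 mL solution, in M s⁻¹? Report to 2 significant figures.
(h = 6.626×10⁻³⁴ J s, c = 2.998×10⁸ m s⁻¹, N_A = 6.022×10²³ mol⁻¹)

4.9×10⁻⁷ M s⁻¹

Photon energy at 379 nm: hc/λ = (6.626×10⁻³⁴)(2.998×10⁸)/(379×10⁻⁹) = 5.241×10⁻¹⁹ J.
Energy delivered: (359 W m⁻²)(5.06×10⁻⁴ m²)(3336 s) = 606.0 J.
Photons incident: 606.0 / 5.241×10⁻¹⁹ = 1.156×10²¹, i.e. 1.156×10²¹/6.022×10²³ = 0.001920 mol.
Fraction absorbed: 1 − 50.5/100 = 0.4950.
Photons absorbed: 0.4950 × 0.001920 = 9.504×10⁻⁴ mol.
Product formed: 0.18 × 9.504×10⁻⁴ = 1.711×10⁻⁴ mol.
Rate: 1.711×10⁻⁴ mol / (3336 s × 0.105 L) = 4.9×10⁻⁷ M s⁻¹.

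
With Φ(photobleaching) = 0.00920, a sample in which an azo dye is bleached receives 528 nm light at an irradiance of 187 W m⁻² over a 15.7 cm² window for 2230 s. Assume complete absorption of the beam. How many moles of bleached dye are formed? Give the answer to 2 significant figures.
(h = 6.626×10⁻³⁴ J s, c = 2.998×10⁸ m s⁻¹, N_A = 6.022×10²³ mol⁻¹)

2.7×10⁻⁵ mol

Photon energy at 528 nm: hc/λ = (6.626×10⁻³⁴)(2.998×10⁸)/(528×10⁻⁹) = 3.762×10⁻¹⁹ J.
Energy delivered: (187 W m⁻²)(15.7×10⁻⁴ m²)(2230 s) = 654.7 J.
Photons incident: 654.7 / 3.762×10⁻¹⁹ = 1.740×10²¹, i.e. 1.740×10²¹/6.022×10²³ = 0.002889 mol.
Product: Φ × n_abs = 0.00920 × 0.002889 = 2.658×10⁻⁵ mol.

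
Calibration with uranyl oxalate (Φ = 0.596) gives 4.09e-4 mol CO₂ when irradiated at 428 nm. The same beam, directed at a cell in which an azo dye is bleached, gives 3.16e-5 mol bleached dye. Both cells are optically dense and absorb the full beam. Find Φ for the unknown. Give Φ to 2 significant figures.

Φ = 0.046

Photons absorbed by the actinometer: 4.09e-4 / 0.596 = 6.862e-4 mol.
Φ(unknown) = 3.16e-5 / 6.862e-4 = 0.046.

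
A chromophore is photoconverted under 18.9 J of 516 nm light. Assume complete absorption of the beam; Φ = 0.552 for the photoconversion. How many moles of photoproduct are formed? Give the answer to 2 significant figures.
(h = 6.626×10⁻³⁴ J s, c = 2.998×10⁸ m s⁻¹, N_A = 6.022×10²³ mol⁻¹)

Photon energy at 516 nm: hc/λ = (6.626×10⁻³⁴)(2.998×10⁸)/(516×10⁻⁹) = 3.850×10⁻¹⁹ J.
Photons incident: 18.9 / 3.850×10⁻¹⁹ = 4.909×10¹⁹, i.e. 4.909×10¹⁹/6.022×10²³ = 8.152×10⁻⁵ mol.
Product: Φ × n_abs = 0.552 × 8.152×10⁻⁵ = 4.500×10⁻⁵ mol.

4.5×10⁻⁵ mol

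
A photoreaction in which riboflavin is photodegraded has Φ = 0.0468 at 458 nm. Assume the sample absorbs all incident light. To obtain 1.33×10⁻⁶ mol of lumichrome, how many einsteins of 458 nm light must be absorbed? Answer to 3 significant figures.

2.84×10⁻⁵ einstein

Photons that must be absorbed: 1.33×10⁻⁶ / 0.0468 = 2.842×10⁻⁵ mol.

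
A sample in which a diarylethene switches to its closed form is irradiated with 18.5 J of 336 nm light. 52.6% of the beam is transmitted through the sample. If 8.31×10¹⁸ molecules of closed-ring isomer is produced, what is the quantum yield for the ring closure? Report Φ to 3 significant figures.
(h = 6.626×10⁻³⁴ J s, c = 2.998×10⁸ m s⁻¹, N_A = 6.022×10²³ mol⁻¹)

Product: 8.31×10¹⁸ / 6.022×10²³ = 1.380×10⁻⁵ mol.
Photon energy at 336 nm: hc/λ = (6.626×10⁻³⁴)(2.998×10⁸)/(336×10⁻⁹) = 5.912×10⁻¹⁹ J.
Photons incident: 18.5 / 5.912×10⁻¹⁹ = 3.129×10¹⁹, i.e. 3.129×10¹⁹/6.022×10²³ = 5.196×10⁻⁵ mol.
Fraction absorbed: 1 − 52.6/100 = 0.4740.
Photons absorbed: 0.4740 × 5.196×10⁻⁵ = 2.463×10⁻⁵ mol.
Φ = 1.380×10⁻⁵ mol / 2.463×10⁻⁵ mol photons = 0.560.

Φ = 0.560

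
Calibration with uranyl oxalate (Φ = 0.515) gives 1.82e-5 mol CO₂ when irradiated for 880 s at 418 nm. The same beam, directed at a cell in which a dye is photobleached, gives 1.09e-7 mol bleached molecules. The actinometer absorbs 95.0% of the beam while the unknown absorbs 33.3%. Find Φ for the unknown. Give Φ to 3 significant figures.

Φ = 0.00880

Photons absorbed by the actinometer: 1.82e-5 / 0.515 = 3.534e-5 mol.
Incident flux: 3.534e-5 / 0.950 = 3.720e-5 einstein.
Absorbed by unknown: 0.333 × 3.720e-5 = 1.239e-5 mol.
Φ(unknown) = 1.09e-7 / 1.239e-5 = 0.00880.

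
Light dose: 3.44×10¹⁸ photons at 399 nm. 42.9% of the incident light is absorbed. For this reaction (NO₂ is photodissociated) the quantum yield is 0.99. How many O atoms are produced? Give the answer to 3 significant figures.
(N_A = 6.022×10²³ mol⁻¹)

Moles of photons: 3.44×10¹⁸ / 6.022×10²³ = 5.712×10⁻⁶ mol.
Photons absorbed: 0.429 × 5.712×10⁻⁶ = 2.450×10⁻⁶ mol.
Product: Φ × n_abs = 0.99 × 2.450×10⁻⁶ = 2.426×10⁻⁶ mol.
As a count: 2.426×10⁻⁶ × 6.022×10²³ = 1.46×10¹⁸.

1.46×10¹⁸ atoms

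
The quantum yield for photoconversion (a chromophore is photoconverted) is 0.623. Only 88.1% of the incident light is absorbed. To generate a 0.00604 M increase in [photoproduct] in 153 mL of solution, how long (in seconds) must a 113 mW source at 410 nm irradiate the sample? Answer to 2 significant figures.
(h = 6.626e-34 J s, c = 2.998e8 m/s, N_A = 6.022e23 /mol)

t ≈ 4300 s

Product: (0.00604 M)(0.153 L) = 9.241e-4 mol.
Photons that must be absorbed: 9.241e-4 / 0.623 = 0.001483 mol.
Incident photons needed: 0.001483 / 0.881 = 0.001683 mol.
Photon energy: hc/λ = 4.845e-19 J; per mole, 2.918e5 J mol⁻¹.
Energy required: 0.001683 × 2.918e5 = 491.1 J.
Time: 491.1 J / 0.113 W = 4300 s.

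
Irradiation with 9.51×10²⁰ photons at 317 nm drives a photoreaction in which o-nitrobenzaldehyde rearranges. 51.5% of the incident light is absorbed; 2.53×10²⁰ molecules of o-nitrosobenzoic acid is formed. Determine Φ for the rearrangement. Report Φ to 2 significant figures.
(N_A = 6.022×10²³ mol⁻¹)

Φ = 0.52

Product: 2.53×10²⁰ / 6.022×10²³ = 4.201×10⁻⁴ mol.
Moles of photons: 9.51×10²⁰ / 6.022×10²³ = 0.001579 mol.
Photons absorbed: 0.515 × 0.001579 = 8.132×10⁻⁴ mol.
Φ = 4.201×10⁻⁴ mol / 8.132×10⁻⁴ mol photons = 0.52.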